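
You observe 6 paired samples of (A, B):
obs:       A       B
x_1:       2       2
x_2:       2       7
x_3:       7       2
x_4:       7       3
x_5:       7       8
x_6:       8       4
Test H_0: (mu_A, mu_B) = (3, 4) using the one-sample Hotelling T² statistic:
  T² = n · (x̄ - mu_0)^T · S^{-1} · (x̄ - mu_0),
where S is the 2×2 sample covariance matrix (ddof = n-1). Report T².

Step 1 — sample mean vector:
  mean(A) = (2 + 2 + 7 + 7 + 7 + 8) / 6 = 33/6 = 5.5
  mean(B) = (2 + 7 + 2 + 3 + 8 + 4) / 6 = 26/6 = 4.3333
  x̄ = (5.5, 4.3333),  deviation x̄ - mu_0 = (5.5, 4.3333) - (3, 4) = (2.5, 0.3333).

Step 2 — sample covariance matrix, S[i,j] = (1/(n-1)) · Σ_k (x_{k,i} - mean_i) · (x_{k,j} - mean_j), divisor n-1 = 5:
  S[A,A] = ((-3.5)·(-3.5) + (-3.5)·(-3.5) + (1.5)·(1.5) + (1.5)·(1.5) + (1.5)·(1.5) + (2.5)·(2.5)) / 5 = 37.5/5 = 7.5
  S[A,B] = ((-3.5)·(-2.3333) + (-3.5)·(2.6667) + (1.5)·(-2.3333) + (1.5)·(-1.3333) + (1.5)·(3.6667) + (2.5)·(-0.3333)) / 5 = -2/5 = -0.4
  S[B,B] = ((-2.3333)·(-2.3333) + (2.6667)·(2.6667) + (-2.3333)·(-2.3333) + (-1.3333)·(-1.3333) + (3.6667)·(3.6667) + (-0.3333)·(-0.3333)) / 5 = 33.3333/5 = 6.6667
  S = [[7.5, -0.4],
 [-0.4, 6.6667]].

Step 3 — invert S. det(S) = 7.5·6.6667 - (-0.4)² = 49.84.
  S^{-1} = (1/det) · [[d, -b], [-b, a]] = [[0.1338, 0.008],
 [0.008, 0.1505]].

Step 4 — quadratic form (x̄ - mu_0)^T · S^{-1} · (x̄ - mu_0):
  S^{-1} · (x̄ - mu_0) = (0.3371, 0.0702),
  (x̄ - mu_0)^T · [...] = (2.5)·(0.3371) + (0.3333)·(0.0702) = 0.8661.

Step 5 — scale by n: T² = 6 · 0.8661 = 5.1966.

T² ≈ 5.1966


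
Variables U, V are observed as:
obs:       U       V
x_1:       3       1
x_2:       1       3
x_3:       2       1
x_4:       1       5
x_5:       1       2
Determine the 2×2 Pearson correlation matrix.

Step 1 — column means:
  mean(U) = (3 + 1 + 2 + 1 + 1) / 5 = 8/5 = 1.6
  mean(V) = (1 + 3 + 1 + 5 + 2) / 5 = 12/5 = 2.4

Step 2 — sample variances and covariances s[i,j] = (1/(n-1)) · Σ_k (x_{k,i} - mean_i) · (x_{k,j} - mean_j), with n-1 = 4:
  s[U,U] = ((1.4)·(1.4) + (-0.6)·(-0.6) + (0.4)·(0.4) + (-0.6)·(-0.6) + (-0.6)·(-0.6)) / 4 = 3.2/4 = 0.8
  s[U,V] = ((1.4)·(-1.4) + (-0.6)·(0.6) + (0.4)·(-1.4) + (-0.6)·(2.6) + (-0.6)·(-0.4)) / 4 = -4.2/4 = -1.05
  s[V,V] = ((-1.4)·(-1.4) + (0.6)·(0.6) + (-1.4)·(-1.4) + (2.6)·(2.6) + (-0.4)·(-0.4)) / 4 = 11.2/4 = 2.8
  Sample standard deviations s_i = √(s[i,i]):
  s(U) = √(0.8) = 0.8944
  s(V) = √(2.8) = 1.6733

Step 3 — r_{ij} = s_{ij} / (s_i · s_j):
  r[U,U] = 1 (diagonal).
  r[U,V] = -1.05 / (0.8944 · 1.6733) = -1.05 / 1.4967 = -0.7016
  r[V,V] = 1 (diagonal).

R is symmetric with unit diagonal. Assembling:

R = [[1, -0.7016],
 [-0.7016, 1]]


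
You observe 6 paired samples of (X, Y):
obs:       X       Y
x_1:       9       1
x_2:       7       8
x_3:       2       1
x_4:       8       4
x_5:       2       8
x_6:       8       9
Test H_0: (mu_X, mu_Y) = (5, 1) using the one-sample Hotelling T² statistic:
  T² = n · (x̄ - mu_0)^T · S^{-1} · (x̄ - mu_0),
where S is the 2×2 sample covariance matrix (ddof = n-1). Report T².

Step 1 — sample mean vector:
  mean(X) = (9 + 7 + 2 + 8 + 2 + 8) / 6 = 36/6 = 6
  mean(Y) = (1 + 8 + 1 + 4 + 8 + 9) / 6 = 31/6 = 5.1667
  x̄ = (6, 5.1667),  deviation x̄ - mu_0 = (6, 5.1667) - (5, 1) = (1, 4.1667).

Step 2 — sample covariance matrix, S[i,j] = (1/(n-1)) · Σ_k (x_{k,i} - mean_i) · (x_{k,j} - mean_j), divisor n-1 = 5:
  S[X,X] = ((3)·(3) + (1)·(1) + (-4)·(-4) + (2)·(2) + (-4)·(-4) + (2)·(2)) / 5 = 50/5 = 10
  S[X,Y] = ((3)·(-4.1667) + (1)·(2.8333) + (-4)·(-4.1667) + (2)·(-1.1667) + (-4)·(2.8333) + (2)·(3.8333)) / 5 = 1/5 = 0.2
  S[Y,Y] = ((-4.1667)·(-4.1667) + (2.8333)·(2.8333) + (-4.1667)·(-4.1667) + (-1.1667)·(-1.1667) + (2.8333)·(2.8333) + (3.8333)·(3.8333)) / 5 = 66.8333/5 = 13.3667
  S = [[10, 0.2],
 [0.2, 13.3667]].

Step 3 — invert S. det(S) = 10·13.3667 - (0.2)² = 133.6267.
  S^{-1} = (1/det) · [[d, -b], [-b, a]] = [[0.1, -0.0015],
 [-0.0015, 0.0748]].

Step 4 — quadratic form (x̄ - mu_0)^T · S^{-1} · (x̄ - mu_0):
  S^{-1} · (x̄ - mu_0) = (0.0938, 0.3103),
  (x̄ - mu_0)^T · [...] = (1)·(0.0938) + (4.1667)·(0.3103) = 1.3868.

Step 5 — scale by n: T² = 6 · 1.3868 = 8.3207.

T² ≈ 8.3207


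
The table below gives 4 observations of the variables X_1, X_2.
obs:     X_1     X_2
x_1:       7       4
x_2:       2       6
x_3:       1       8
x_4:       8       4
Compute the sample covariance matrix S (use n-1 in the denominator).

Step 1 — column means:
  mean(X_1) = (7 + 2 + 1 + 8) / 4 = 18/4 = 4.5
  mean(X_2) = (4 + 6 + 8 + 4) / 4 = 22/4 = 5.5

Step 2 — sample covariance S[i,j] = (1/(n-1)) · Σ_k (x_{k,i} - mean_i) · (x_{k,j} - mean_j), with n-1 = 3.
  S[X_1,X_1] = ((2.5)·(2.5) + (-2.5)·(-2.5) + (-3.5)·(-3.5) + (3.5)·(3.5)) / 3 = 37/3 = 12.3333
  S[X_1,X_2] = ((2.5)·(-1.5) + (-2.5)·(0.5) + (-3.5)·(2.5) + (3.5)·(-1.5)) / 3 = -19/3 = -6.3333
  S[X_2,X_2] = ((-1.5)·(-1.5) + (0.5)·(0.5) + (2.5)·(2.5) + (-1.5)·(-1.5)) / 3 = 11/3 = 3.6667

S is symmetric (S[j,i] = S[i,j]). Assembling:

S = [[12.3333, -6.3333],
 [-6.3333, 3.6667]]


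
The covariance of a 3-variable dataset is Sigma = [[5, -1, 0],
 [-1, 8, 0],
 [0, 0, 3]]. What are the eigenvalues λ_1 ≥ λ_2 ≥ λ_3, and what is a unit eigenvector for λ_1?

Step 1 — characteristic polynomial p(λ) = det(λI - Sigma) = λ³ - tr·λ² + c_1·λ - det, where tr = trace, c_1 = sum of the principal 2×2 minors, det = det(Sigma):
  tr = 5 + 8 + 3 = 16,
  c_1 = (5·8 - (-1)²) + (5·3 - (0)²) + (8·3 - (0)²) = 39 + 15 + 24 = 78,
  det = 5·(8·3 - (0)²) - (-1)·((-1)·3 - (0)·(0)) + (0)·((-1)·(0) - 8·(0)) = 5·(24) - (-1)·(-3) + (0)·(0) = 117.
  So p(λ) = λ³ - 16λ² + 78λ - 117.
Step 2 — look for an integer root (rational root theorem: any rational root is an integer divisor of 117). Testing λ = 3:
  p(3) = 27 - 144 + 234 - 117 = 0  ✓
  Dividing out (λ - 3): p(λ) = (λ - 3)(λ² - 13λ + 39).
Step 3 — remaining eigenvalues from the quadratic λ² - 13λ + 39 = 0:
  Δ = 13² - 4·39 = 169 - 156 = 13,  λ = (13 ± √13)/2 = (13 ± 3.6056)/2 ≈ 8.3028 or 4.6972.
  Sorted: λ_1 = 8.3028,  λ_2 = 4.6972,  λ_3 = 3  (check: sum = 16 = tr ✓).

Step 4 — unit eigenvector for λ_1 ≈ 8.3028: v spans the null space of (Sigma - λ_1 I), whose rows are
  r_1 = (-3.3028, -1, 0),  r_2 = (-1, -0.3028, 0),  r_3 = (0, 0, -5.3028).
  v is orthogonal to every row, so take v ∝ r_1 × r_3 = ((-1)·(-5.3028) - (0)·(0), (0)·(0) - (-3.3028)·(-5.3028), (-3.3028)·(0) - (-1)·(0)) ≈ (5.3028, -17.5139, 0).
  Let u = (5.3028, -17.5139, 0).
  ||u|| = √((5.3028)² + (-17.5139)² + (0)²) = √(334.8554) ≈ 18.2991,  v_1 = u/||u|| ≈ (0.2898, -0.9571, 0) (||v_1|| = 1).

λ_1 = 8.3028,  λ_2 = 4.6972,  λ_3 = 3;  v_1 ≈ (0.2898, -0.9571, 0)


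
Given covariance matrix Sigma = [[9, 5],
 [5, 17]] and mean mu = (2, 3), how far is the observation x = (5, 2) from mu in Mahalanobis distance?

Step 1 — centre the observation: (x - mu) = (3, -1).

Step 2 — invert Sigma. det(Sigma) = 9·17 - (5)² = 128.
  Sigma^{-1} = (1/det) · [[d, -b], [-b, a]] = [[0.1328, -0.0391],
 [-0.0391, 0.0703]].

Step 3 — form the quadratic (x - mu)^T · Sigma^{-1} · (x - mu):
  Sigma^{-1} · (x - mu) = (0.4375, -0.1875).
  (x - mu)^T · [Sigma^{-1} · (x - mu)] = (3)·(0.4375) + (-1)·(-0.1875) = 1.5.

Step 4 — take square root: d = √(1.5) ≈ 1.2247.

d(x, mu) = √(1.5) ≈ 1.2247


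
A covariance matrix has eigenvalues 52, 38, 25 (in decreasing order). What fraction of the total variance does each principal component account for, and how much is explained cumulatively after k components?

Step 1 — total variance = trace(Sigma) = Σ λ_i = 52 + 38 + 25 = 115.

Step 2 — fraction explained by component i = λ_i / Σ λ:
  PC1: 52/115 = 0.4522
  PC2: 38/115 = 0.3304
  PC3: 25/115 = 0.2174

Step 3 — cumulative fraction after k components = (λ_1 + ... + λ_k) / Σ λ:
  k = 1: 52/115 = 0.4522
  k = 2: (52 + 38)/115 = 90/115 = 0.7826
  k = 3: (52 + 38 + 25)/115 = 115/115 = 1

Summary (fraction, with percent):

explained: PC1 0.4522 (45.22%), PC2 0.3304 (33.04%), PC3 0.2174 (21.74%);  cumulative: 0.4522, 0.7826, 1


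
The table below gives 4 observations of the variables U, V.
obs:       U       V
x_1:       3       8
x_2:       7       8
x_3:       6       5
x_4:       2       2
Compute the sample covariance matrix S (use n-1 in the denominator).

Step 1 — column means:
  mean(U) = (3 + 7 + 6 + 2) / 4 = 18/4 = 4.5
  mean(V) = (8 + 8 + 5 + 2) / 4 = 23/4 = 5.75

Step 2 — sample covariance S[i,j] = (1/(n-1)) · Σ_k (x_{k,i} - mean_i) · (x_{k,j} - mean_j), with n-1 = 3.
  S[U,U] = ((-1.5)·(-1.5) + (2.5)·(2.5) + (1.5)·(1.5) + (-2.5)·(-2.5)) / 3 = 17/3 = 5.6667
  S[U,V] = ((-1.5)·(2.25) + (2.5)·(2.25) + (1.5)·(-0.75) + (-2.5)·(-3.75)) / 3 = 10.5/3 = 3.5
  S[V,V] = ((2.25)·(2.25) + (2.25)·(2.25) + (-0.75)·(-0.75) + (-3.75)·(-3.75)) / 3 = 24.75/3 = 8.25

S is symmetric (S[j,i] = S[i,j]). Assembling:

S = [[5.6667, 3.5],
 [3.5, 8.25]]


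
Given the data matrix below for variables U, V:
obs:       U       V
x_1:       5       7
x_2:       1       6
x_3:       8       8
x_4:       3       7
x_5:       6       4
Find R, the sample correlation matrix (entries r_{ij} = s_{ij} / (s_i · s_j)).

Step 1 — column means:
  mean(U) = (5 + 1 + 8 + 3 + 6) / 5 = 23/5 = 4.6
  mean(V) = (7 + 6 + 8 + 7 + 4) / 5 = 32/5 = 6.4

Step 2 — sample variances and covariances s[i,j] = (1/(n-1)) · Σ_k (x_{k,i} - mean_i) · (x_{k,j} - mean_j), with n-1 = 4:
  s[U,U] = ((0.4)·(0.4) + (-3.6)·(-3.6) + (3.4)·(3.4) + (-1.6)·(-1.6) + (1.4)·(1.4)) / 4 = 29.2/4 = 7.3
  s[U,V] = ((0.4)·(0.6) + (-3.6)·(-0.4) + (3.4)·(1.6) + (-1.6)·(0.6) + (1.4)·(-2.4)) / 4 = 2.8/4 = 0.7
  s[V,V] = ((0.6)·(0.6) + (-0.4)·(-0.4) + (1.6)·(1.6) + (0.6)·(0.6) + (-2.4)·(-2.4)) / 4 = 9.2/4 = 2.3
  Sample standard deviations s_i = √(s[i,i]):
  s(U) = √(7.3) = 2.7019
  s(V) = √(2.3) = 1.5166

Step 3 — r_{ij} = s_{ij} / (s_i · s_j):
  r[U,U] = 1 (diagonal).
  r[U,V] = 0.7 / (2.7019 · 1.5166) = 0.7 / 4.0976 = 0.1708
  r[V,V] = 1 (diagonal).

R is symmetric with unit diagonal. Assembling:

R = [[1, 0.1708],
 [0.1708, 1]]


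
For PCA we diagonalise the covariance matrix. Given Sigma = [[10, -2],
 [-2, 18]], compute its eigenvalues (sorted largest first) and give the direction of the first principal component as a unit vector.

Step 1 — characteristic polynomial of 2×2 Sigma:
  det(Sigma - λI) = λ² - trace · λ + det = 0.
  trace = 10 + 18 = 28, det = 10·18 - (-2)² = 176.
Step 2 — discriminant:
  Δ = trace² - 4·det = 784 - 704 = 80.
Step 3 — eigenvalues:
  λ = (trace ± √Δ)/2 = (28 ± 8.9443)/2,
  λ_1 = 18.4721,  λ_2 = 9.5279.

Step 4 — unit eigenvector for λ_1: solve (Sigma - λ_1 I)v = 0. First row:
  (10 - 18.4721)·v_x + (-2)·v_y = 0, i.e. (-8.4721)·v_x + (-2)·v_y = 0,
  so v ∝ (b, λ_1 - a) = (-2, 8.4721); multiply by -1 so the first entry is positive: u = (2, -8.4721).
  ||u|| = √((2)² + (-8.4721)²) = √(75.7771) ≈ 8.705,
  v_1 = u/||u|| ≈ (0.2298, -0.9732) (||v_1|| = 1).

λ_1 = 18.4721,  λ_2 = 9.5279;  v_1 ≈ (0.2298, -0.9732)


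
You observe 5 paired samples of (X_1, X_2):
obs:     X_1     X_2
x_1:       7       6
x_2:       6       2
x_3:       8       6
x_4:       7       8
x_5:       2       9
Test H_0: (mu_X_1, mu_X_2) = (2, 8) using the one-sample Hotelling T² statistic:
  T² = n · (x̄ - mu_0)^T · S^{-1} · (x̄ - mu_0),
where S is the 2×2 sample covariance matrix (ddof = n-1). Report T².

Step 1 — sample mean vector:
  mean(X_1) = (7 + 6 + 8 + 7 + 2) / 5 = 30/5 = 6
  mean(X_2) = (6 + 2 + 6 + 8 + 9) / 5 = 31/5 = 6.2
  x̄ = (6, 6.2),  deviation x̄ - mu_0 = (6, 6.2) - (2, 8) = (4, -1.8).

Step 2 — sample covariance matrix, S[i,j] = (1/(n-1)) · Σ_k (x_{k,i} - mean_i) · (x_{k,j} - mean_j), divisor n-1 = 4:
  S[X_1,X_1] = ((1)·(1) + (0)·(0) + (2)·(2) + (1)·(1) + (-4)·(-4)) / 4 = 22/4 = 5.5
  S[X_1,X_2] = ((1)·(-0.2) + (0)·(-4.2) + (2)·(-0.2) + (1)·(1.8) + (-4)·(2.8)) / 4 = -10/4 = -2.5
  S[X_2,X_2] = ((-0.2)·(-0.2) + (-4.2)·(-4.2) + (-0.2)·(-0.2) + (1.8)·(1.8) + (2.8)·(2.8)) / 4 = 28.8/4 = 7.2
  S = [[5.5, -2.5],
 [-2.5, 7.2]].

Step 3 — invert S. det(S) = 5.5·7.2 - (-2.5)² = 33.35.
  S^{-1} = (1/det) · [[d, -b], [-b, a]] = [[0.2159, 0.075],
 [0.075, 0.1649]].

Step 4 — quadratic form (x̄ - mu_0)^T · S^{-1} · (x̄ - mu_0):
  S^{-1} · (x̄ - mu_0) = (0.7286, 0.003),
  (x̄ - mu_0)^T · [...] = (4)·(0.7286) + (-1.8)·(0.003) = 2.9091.

Step 5 — scale by n: T² = 5 · 2.9091 = 14.5457.

T² ≈ 14.5457


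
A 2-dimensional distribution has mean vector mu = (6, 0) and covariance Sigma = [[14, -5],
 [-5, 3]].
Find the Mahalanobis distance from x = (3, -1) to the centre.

Step 1 — centre the observation: (x - mu) = (-3, -1).

Step 2 — invert Sigma. det(Sigma) = 14·3 - (-5)² = 17.
  Sigma^{-1} = (1/det) · [[d, -b], [-b, a]] = [[0.1765, 0.2941],
 [0.2941, 0.8235]].

Step 3 — form the quadratic (x - mu)^T · Sigma^{-1} · (x - mu):
  Sigma^{-1} · (x - mu) = (-0.8235, -1.7059).
  (x - mu)^T · [Sigma^{-1} · (x - mu)] = (-3)·(-0.8235) + (-1)·(-1.7059) = 4.1765.

Step 4 — take square root: d = √(4.1765) ≈ 2.0436.

d(x, mu) = √(4.1765) ≈ 2.0436


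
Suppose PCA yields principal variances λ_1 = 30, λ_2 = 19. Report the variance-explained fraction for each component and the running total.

Step 1 — total variance = trace(Sigma) = Σ λ_i = 30 + 19 = 49.

Step 2 — fraction explained by component i = λ_i / Σ λ:
  PC1: 30/49 = 0.6122
  PC2: 19/49 = 0.3878

Step 3 — cumulative fraction after k components = (λ_1 + ... + λ_k) / Σ λ:
  k = 1: 30/49 = 0.6122
  k = 2: (30 + 19)/49 = 49/49 = 1

Summary (fraction, with percent):

explained: PC1 0.6122 (61.22%), PC2 0.3878 (38.78%);  cumulative: 0.6122, 1


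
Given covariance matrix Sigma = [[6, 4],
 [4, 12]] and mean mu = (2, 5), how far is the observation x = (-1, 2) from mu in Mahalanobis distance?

Step 1 — centre the observation: (x - mu) = (-3, -3).

Step 2 — invert Sigma. det(Sigma) = 6·12 - (4)² = 56.
  Sigma^{-1} = (1/det) · [[d, -b], [-b, a]] = [[0.2143, -0.0714],
 [-0.0714, 0.1071]].

Step 3 — form the quadratic (x - mu)^T · Sigma^{-1} · (x - mu):
  Sigma^{-1} · (x - mu) = (-0.4286, -0.1071).
  (x - mu)^T · [Sigma^{-1} · (x - mu)] = (-3)·(-0.4286) + (-3)·(-0.1071) = 1.6071.

Step 4 — take square root: d = √(1.6071) ≈ 1.2677.

d(x, mu) = √(1.6071) ≈ 1.2677


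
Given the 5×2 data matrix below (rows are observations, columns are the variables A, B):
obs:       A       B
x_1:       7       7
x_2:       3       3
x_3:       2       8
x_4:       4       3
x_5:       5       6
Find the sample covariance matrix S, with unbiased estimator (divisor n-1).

Step 1 — column means:
  mean(A) = (7 + 3 + 2 + 4 + 5) / 5 = 21/5 = 4.2
  mean(B) = (7 + 3 + 8 + 3 + 6) / 5 = 27/5 = 5.4

Step 2 — sample covariance S[i,j] = (1/(n-1)) · Σ_k (x_{k,i} - mean_i) · (x_{k,j} - mean_j), with n-1 = 4.
  S[A,A] = ((2.8)·(2.8) + (-1.2)·(-1.2) + (-2.2)·(-2.2) + (-0.2)·(-0.2) + (0.8)·(0.8)) / 4 = 14.8/4 = 3.7
  S[A,B] = ((2.8)·(1.6) + (-1.2)·(-2.4) + (-2.2)·(2.6) + (-0.2)·(-2.4) + (0.8)·(0.6)) / 4 = 2.6/4 = 0.65
  S[B,B] = ((1.6)·(1.6) + (-2.4)·(-2.4) + (2.6)·(2.6) + (-2.4)·(-2.4) + (0.6)·(0.6)) / 4 = 21.2/4 = 5.3

S is symmetric (S[j,i] = S[i,j]). Assembling:

S = [[3.7, 0.65],
 [0.65, 5.3]]


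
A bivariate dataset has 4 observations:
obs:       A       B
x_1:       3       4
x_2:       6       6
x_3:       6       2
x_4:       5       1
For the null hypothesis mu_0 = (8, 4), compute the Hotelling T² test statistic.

Step 1 — sample mean vector:
  mean(A) = (3 + 6 + 6 + 5) / 4 = 20/4 = 5
  mean(B) = (4 + 6 + 2 + 1) / 4 = 13/4 = 3.25
  x̄ = (5, 3.25),  deviation x̄ - mu_0 = (5, 3.25) - (8, 4) = (-3, -0.75).

Step 2 — sample covariance matrix, S[i,j] = (1/(n-1)) · Σ_k (x_{k,i} - mean_i) · (x_{k,j} - mean_j), divisor n-1 = 3:
  S[A,A] = ((-2)·(-2) + (1)·(1) + (1)·(1) + (0)·(0)) / 3 = 6/3 = 2
  S[A,B] = ((-2)·(0.75) + (1)·(2.75) + (1)·(-1.25) + (0)·(-2.25)) / 3 = 0/3 = 0
  S[B,B] = ((0.75)·(0.75) + (2.75)·(2.75) + (-1.25)·(-1.25) + (-2.25)·(-2.25)) / 3 = 14.75/3 = 4.9167
  S = [[2, 0],
 [0, 4.9167]].

Step 3 — invert S. det(S) = 2·4.9167 - (0)² = 9.8333.
  S^{-1} = (1/det) · [[d, -b], [-b, a]] = [[0.5, 0],
 [0, 0.2034]].

Step 4 — quadratic form (x̄ - mu_0)^T · S^{-1} · (x̄ - mu_0):
  S^{-1} · (x̄ - mu_0) = (-1.5, -0.1525),
  (x̄ - mu_0)^T · [...] = (-3)·(-1.5) + (-0.75)·(-0.1525) = 4.6144.

Step 5 — scale by n: T² = 4 · 4.6144 = 18.4576.

T² ≈ 18.4576


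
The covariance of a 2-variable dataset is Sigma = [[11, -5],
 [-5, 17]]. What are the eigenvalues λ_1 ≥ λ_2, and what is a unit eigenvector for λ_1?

Step 1 — characteristic polynomial of 2×2 Sigma:
  det(Sigma - λI) = λ² - trace · λ + det = 0.
  trace = 11 + 17 = 28, det = 11·17 - (-5)² = 162.
Step 2 — discriminant:
  Δ = trace² - 4·det = 784 - 648 = 136.
Step 3 — eigenvalues:
  λ = (trace ± √Δ)/2 = (28 ± 11.6619)/2,
  λ_1 = 19.831,  λ_2 = 8.169.

Step 4 — unit eigenvector for λ_1: solve (Sigma - λ_1 I)v = 0. First row:
  (11 - 19.831)·v_x + (-5)·v_y = 0, i.e. (-8.831)·v_x + (-5)·v_y = 0,
  so v ∝ (b, λ_1 - a) = (-5, 8.831); multiply by -1 so the first entry is positive: u = (5, -8.831).
  ||u|| = √((5)² + (-8.831)²) = √(102.9857) ≈ 10.1482,
  v_1 = u/||u|| ≈ (0.4927, -0.8702) (||v_1|| = 1).

λ_1 = 19.831,  λ_2 = 8.169;  v_1 ≈ (0.4927, -0.8702)


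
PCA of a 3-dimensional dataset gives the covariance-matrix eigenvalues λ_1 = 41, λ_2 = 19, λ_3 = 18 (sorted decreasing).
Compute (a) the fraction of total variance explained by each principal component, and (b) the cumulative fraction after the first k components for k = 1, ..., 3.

Step 1 — total variance = trace(Sigma) = Σ λ_i = 41 + 19 + 18 = 78.

Step 2 — fraction explained by component i = λ_i / Σ λ:
  PC1: 41/78 = 0.5256
  PC2: 19/78 = 0.2436
  PC3: 18/78 = 0.2308

Step 3 — cumulative fraction after k components = (λ_1 + ... + λ_k) / Σ λ:
  k = 1: 41/78 = 0.5256
  k = 2: (41 + 19)/78 = 60/78 = 0.7692
  k = 3: (41 + 19 + 18)/78 = 78/78 = 1

Summary (fraction, with percent):

explained: PC1 0.5256 (52.56%), PC2 0.2436 (24.36%), PC3 0.2308 (23.08%);  cumulative: 0.5256, 0.7692, 1


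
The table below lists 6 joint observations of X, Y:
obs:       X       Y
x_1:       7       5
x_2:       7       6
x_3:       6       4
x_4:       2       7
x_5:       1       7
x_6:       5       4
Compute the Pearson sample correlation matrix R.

Step 1 — column means:
  mean(X) = (7 + 7 + 6 + 2 + 1 + 5) / 6 = 28/6 = 4.6667
  mean(Y) = (5 + 6 + 4 + 7 + 7 + 4) / 6 = 33/6 = 5.5

Step 2 — sample variances and covariances s[i,j] = (1/(n-1)) · Σ_k (x_{k,i} - mean_i) · (x_{k,j} - mean_j), with n-1 = 5:
  s[X,X] = ((2.3333)·(2.3333) + (2.3333)·(2.3333) + (1.3333)·(1.3333) + (-2.6667)·(-2.6667) + (-3.6667)·(-3.6667) + (0.3333)·(0.3333)) / 5 = 33.3333/5 = 6.6667
  s[X,Y] = ((2.3333)·(-0.5) + (2.3333)·(0.5) + (1.3333)·(-1.5) + (-2.6667)·(1.5) + (-3.6667)·(1.5) + (0.3333)·(-1.5)) / 5 = -12/5 = -2.4
  s[Y,Y] = ((-0.5)·(-0.5) + (0.5)·(0.5) + (-1.5)·(-1.5) + (1.5)·(1.5) + (1.5)·(1.5) + (-1.5)·(-1.5)) / 5 = 9.5/5 = 1.9
  Sample standard deviations s_i = √(s[i,i]):
  s(X) = √(6.6667) = 2.582
  s(Y) = √(1.9) = 1.3784

Step 3 — r_{ij} = s_{ij} / (s_i · s_j):
  r[X,X] = 1 (diagonal).
  r[X,Y] = -2.4 / (2.582 · 1.3784) = -2.4 / 3.559 = -0.6743
  r[Y,Y] = 1 (diagonal).

R is symmetric with unit diagonal. Assembling:

R = [[1, -0.6743],
 [-0.6743, 1]]


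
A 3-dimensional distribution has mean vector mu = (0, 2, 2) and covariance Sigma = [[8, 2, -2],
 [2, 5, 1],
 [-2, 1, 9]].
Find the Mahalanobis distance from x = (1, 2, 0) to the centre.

Step 1 — centre the observation: (x - mu) = (1, 0, -2).

Step 2 — invert Sigma (cofactor / det for 3×3, or solve directly):
  Sigma^{-1} = [[0.1528, -0.0694, 0.0417],
 [-0.0694, 0.2361, -0.0417],
 [0.0417, -0.0417, 0.125]].

Step 3 — form the quadratic (x - mu)^T · Sigma^{-1} · (x - mu):
  Sigma^{-1} · (x - mu) = (0.0694, 0.0139, -0.2083).
  (x - mu)^T · [Sigma^{-1} · (x - mu)] = (1)·(0.0694) + (0)·(0.0139) + (-2)·(-0.2083) = 0.4861.

Step 4 — take square root: d = √(0.4861) ≈ 0.6972.

d(x, mu) = √(0.4861) ≈ 0.6972


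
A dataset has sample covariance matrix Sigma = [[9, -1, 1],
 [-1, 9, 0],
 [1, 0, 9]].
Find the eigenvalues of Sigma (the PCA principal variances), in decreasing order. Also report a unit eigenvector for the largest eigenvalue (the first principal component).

Step 1 — characteristic polynomial p(λ) = det(λI - Sigma) = λ³ - tr·λ² + c_1·λ - det, where tr = trace, c_1 = sum of the principal 2×2 minors, det = det(Sigma):
  tr = 9 + 9 + 9 = 27,
  c_1 = (9·9 - (-1)²) + (9·9 - (1)²) + (9·9 - (0)²) = 80 + 80 + 81 = 241,
  det = 9·(9·9 - (0)²) - (-1)·((-1)·9 - (0)·(1)) + (1)·((-1)·(0) - 9·(1)) = 9·(81) - (-1)·(-9) + (1)·(-9) = 711.
  So p(λ) = λ³ - 27λ² + 241λ - 711.
Step 2 — look for an integer root (rational root theorem: any rational root is an integer divisor of 711). Testing λ = 9:
  p(9) = 729 - 2187 + 2169 - 711 = 0  ✓
  Dividing out (λ - 9): p(λ) = (λ - 9)(λ² - 18λ + 79).
Step 3 — remaining eigenvalues from the quadratic λ² - 18λ + 79 = 0:
  Δ = 18² - 4·79 = 324 - 316 = 8,  λ = (18 ± √8)/2 = (18 ± 2.8284)/2 ≈ 10.4142 or 7.5858.
  Sorted: λ_1 = 10.4142,  λ_2 = 9,  λ_3 = 7.5858  (check: sum = 27 = tr ✓).

Step 4 — unit eigenvector for λ_1 ≈ 10.4142: v spans the null space of (Sigma - λ_1 I), whose rows are
  r_1 = (-1.4142, -1, 1),  r_2 = (-1, -1.4142, 0),  r_3 = (1, 0, -1.4142).
  v is orthogonal to every row, so take v ∝ r_1 × r_2 = ((-1)·(0) - (1)·(-1.4142), (1)·(-1) - (-1.4142)·(0), (-1.4142)·(-1.4142) - (-1)·(-1)) ≈ (1.4142, -1, 1).
  Let u = (1.4142, -1, 1).
  ||u|| = √((1.4142)² + (-1)² + (1)²) = √(4) ≈ 2,  v_1 = u/||u|| ≈ (0.7071, -0.5, 0.5) (||v_1|| = 1).

λ_1 = 10.4142,  λ_2 = 9,  λ_3 = 7.5858;  v_1 ≈ (0.7071, -0.5, 0.5)


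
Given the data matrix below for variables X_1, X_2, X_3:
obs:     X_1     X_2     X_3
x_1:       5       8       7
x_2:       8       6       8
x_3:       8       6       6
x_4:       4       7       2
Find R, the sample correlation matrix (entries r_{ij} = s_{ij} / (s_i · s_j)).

Step 1 — column means:
  mean(X_1) = (5 + 8 + 8 + 4) / 4 = 25/4 = 6.25
  mean(X_2) = (8 + 6 + 6 + 7) / 4 = 27/4 = 6.75
  mean(X_3) = (7 + 8 + 6 + 2) / 4 = 23/4 = 5.75

Step 2 — sample variances and covariances s[i,j] = (1/(n-1)) · Σ_k (x_{k,i} - mean_i) · (x_{k,j} - mean_j), with n-1 = 3:
  s[X_1,X_1] = ((-1.25)·(-1.25) + (1.75)·(1.75) + (1.75)·(1.75) + (-2.25)·(-2.25)) / 3 = 12.75/3 = 4.25
  s[X_1,X_2] = ((-1.25)·(1.25) + (1.75)·(-0.75) + (1.75)·(-0.75) + (-2.25)·(0.25)) / 3 = -4.75/3 = -1.5833
  s[X_1,X_3] = ((-1.25)·(1.25) + (1.75)·(2.25) + (1.75)·(0.25) + (-2.25)·(-3.75)) / 3 = 11.25/3 = 3.75
  s[X_2,X_2] = ((1.25)·(1.25) + (-0.75)·(-0.75) + (-0.75)·(-0.75) + (0.25)·(0.25)) / 3 = 2.75/3 = 0.9167
  s[X_2,X_3] = ((1.25)·(1.25) + (-0.75)·(2.25) + (-0.75)·(0.25) + (0.25)·(-3.75)) / 3 = -1.25/3 = -0.4167
  s[X_3,X_3] = ((1.25)·(1.25) + (2.25)·(2.25) + (0.25)·(0.25) + (-3.75)·(-3.75)) / 3 = 20.75/3 = 6.9167
  Sample standard deviations s_i = √(s[i,i]):
  s(X_1) = √(4.25) = 2.0616
  s(X_2) = √(0.9167) = 0.9574
  s(X_3) = √(6.9167) = 2.63

Step 3 — r_{ij} = s_{ij} / (s_i · s_j):
  r[X_1,X_1] = 1 (diagonal).
  r[X_1,X_2] = -1.5833 / (2.0616 · 0.9574) = -1.5833 / 1.9738 = -0.8022
  r[X_1,X_3] = 3.75 / (2.0616 · 2.63) = 3.75 / 5.4218 = 0.6917
  r[X_2,X_2] = 1 (diagonal).
  r[X_2,X_3] = -0.4167 / (0.9574 · 2.63) = -0.4167 / 2.518 = -0.1655
  r[X_3,X_3] = 1 (diagonal).

R is symmetric with unit diagonal. Assembling:

R = [[1, -0.8022, 0.6917],
 [-0.8022, 1, -0.1655],
 [0.6917, -0.1655, 1]]


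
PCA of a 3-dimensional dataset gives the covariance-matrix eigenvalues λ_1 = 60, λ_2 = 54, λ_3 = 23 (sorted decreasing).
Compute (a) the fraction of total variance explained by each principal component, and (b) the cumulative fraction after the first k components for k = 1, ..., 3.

Step 1 — total variance = trace(Sigma) = Σ λ_i = 60 + 54 + 23 = 137.

Step 2 — fraction explained by component i = λ_i / Σ λ:
  PC1: 60/137 = 0.438
  PC2: 54/137 = 0.3942
  PC3: 23/137 = 0.1679

Step 3 — cumulative fraction after k components = (λ_1 + ... + λ_k) / Σ λ:
  k = 1: 60/137 = 0.438
  k = 2: (60 + 54)/137 = 114/137 = 0.8321
  k = 3: (60 + 54 + 23)/137 = 137/137 = 1

Summary (fraction, with percent):

explained: PC1 0.438 (43.8%), PC2 0.3942 (39.42%), PC3 0.1679 (16.79%);  cumulative: 0.438, 0.8321, 1


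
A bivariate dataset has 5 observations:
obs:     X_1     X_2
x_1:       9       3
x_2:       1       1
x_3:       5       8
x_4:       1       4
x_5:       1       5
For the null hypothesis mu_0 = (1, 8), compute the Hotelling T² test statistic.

Step 1 — sample mean vector:
  mean(X_1) = (9 + 1 + 5 + 1 + 1) / 5 = 17/5 = 3.4
  mean(X_2) = (3 + 1 + 8 + 4 + 5) / 5 = 21/5 = 4.2
  x̄ = (3.4, 4.2),  deviation x̄ - mu_0 = (3.4, 4.2) - (1, 8) = (2.4, -3.8).

Step 2 — sample covariance matrix, S[i,j] = (1/(n-1)) · Σ_k (x_{k,i} - mean_i) · (x_{k,j} - mean_j), divisor n-1 = 4:
  S[X_1,X_1] = ((5.6)·(5.6) + (-2.4)·(-2.4) + (1.6)·(1.6) + (-2.4)·(-2.4) + (-2.4)·(-2.4)) / 4 = 51.2/4 = 12.8
  S[X_1,X_2] = ((5.6)·(-1.2) + (-2.4)·(-3.2) + (1.6)·(3.8) + (-2.4)·(-0.2) + (-2.4)·(0.8)) / 4 = 5.6/4 = 1.4
  S[X_2,X_2] = ((-1.2)·(-1.2) + (-3.2)·(-3.2) + (3.8)·(3.8) + (-0.2)·(-0.2) + (0.8)·(0.8)) / 4 = 26.8/4 = 6.7
  S = [[12.8, 1.4],
 [1.4, 6.7]].

Step 3 — invert S. det(S) = 12.8·6.7 - (1.4)² = 83.8.
  S^{-1} = (1/det) · [[d, -b], [-b, a]] = [[0.08, -0.0167],
 [-0.0167, 0.1527]].

Step 4 — quadratic form (x̄ - mu_0)^T · S^{-1} · (x̄ - mu_0):
  S^{-1} · (x̄ - mu_0) = (0.2554, -0.6205),
  (x̄ - mu_0)^T · [...] = (2.4)·(0.2554) + (-3.8)·(-0.6205) = 2.9709.

Step 5 — scale by n: T² = 5 · 2.9709 = 14.8544.

T² ≈ 14.8544


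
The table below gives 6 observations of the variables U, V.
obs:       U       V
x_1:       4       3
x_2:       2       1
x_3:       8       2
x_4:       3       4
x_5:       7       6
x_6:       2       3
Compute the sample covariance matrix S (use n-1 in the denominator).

Step 1 — column means:
  mean(U) = (4 + 2 + 8 + 3 + 7 + 2) / 6 = 26/6 = 4.3333
  mean(V) = (3 + 1 + 2 + 4 + 6 + 3) / 6 = 19/6 = 3.1667

Step 2 — sample covariance S[i,j] = (1/(n-1)) · Σ_k (x_{k,i} - mean_i) · (x_{k,j} - mean_j), with n-1 = 5.
  S[U,U] = ((-0.3333)·(-0.3333) + (-2.3333)·(-2.3333) + (3.6667)·(3.6667) + (-1.3333)·(-1.3333) + (2.6667)·(2.6667) + (-2.3333)·(-2.3333)) / 5 = 33.3333/5 = 6.6667
  S[U,V] = ((-0.3333)·(-0.1667) + (-2.3333)·(-2.1667) + (3.6667)·(-1.1667) + (-1.3333)·(0.8333) + (2.6667)·(2.8333) + (-2.3333)·(-0.1667)) / 5 = 7.6667/5 = 1.5333
  S[V,V] = ((-0.1667)·(-0.1667) + (-2.1667)·(-2.1667) + (-1.1667)·(-1.1667) + (0.8333)·(0.8333) + (2.8333)·(2.8333) + (-0.1667)·(-0.1667)) / 5 = 14.8333/5 = 2.9667

S is symmetric (S[j,i] = S[i,j]). Assembling:

S = [[6.6667, 1.5333],
 [1.5333, 2.9667]]


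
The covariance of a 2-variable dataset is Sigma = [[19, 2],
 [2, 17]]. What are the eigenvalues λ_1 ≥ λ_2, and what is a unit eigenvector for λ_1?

Step 1 — characteristic polynomial of 2×2 Sigma:
  det(Sigma - λI) = λ² - trace · λ + det = 0.
  trace = 19 + 17 = 36, det = 19·17 - (2)² = 319.
Step 2 — discriminant:
  Δ = trace² - 4·det = 1296 - 1276 = 20.
Step 3 — eigenvalues:
  λ = (trace ± √Δ)/2 = (36 ± 4.4721)/2,
  λ_1 = 20.2361,  λ_2 = 15.7639.

Step 4 — unit eigenvector for λ_1: solve (Sigma - λ_1 I)v = 0. First row:
  (19 - 20.2361)·v_x + (2)·v_y = 0, i.e. (-1.2361)·v_x + (2)·v_y = 0,
  so v ∝ (b, λ_1 - a) = (2, 1.2361) = u.
  ||u|| = √((2)² + (1.2361)²) = √(5.5279) ≈ 2.3511,
  v_1 = u/||u|| ≈ (0.8507, 0.5257) (||v_1|| = 1).

λ_1 = 20.2361,  λ_2 = 15.7639;  v_1 ≈ (0.8507, 0.5257)


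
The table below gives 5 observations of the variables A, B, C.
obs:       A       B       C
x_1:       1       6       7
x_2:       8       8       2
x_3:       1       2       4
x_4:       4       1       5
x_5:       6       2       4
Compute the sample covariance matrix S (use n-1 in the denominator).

Step 1 — column means:
  mean(A) = (1 + 8 + 1 + 4 + 6) / 5 = 20/5 = 4
  mean(B) = (6 + 8 + 2 + 1 + 2) / 5 = 19/5 = 3.8
  mean(C) = (7 + 2 + 4 + 5 + 4) / 5 = 22/5 = 4.4

Step 2 — sample covariance S[i,j] = (1/(n-1)) · Σ_k (x_{k,i} - mean_i) · (x_{k,j} - mean_j), with n-1 = 4.
  S[A,A] = ((-3)·(-3) + (4)·(4) + (-3)·(-3) + (0)·(0) + (2)·(2)) / 4 = 38/4 = 9.5
  S[A,B] = ((-3)·(2.2) + (4)·(4.2) + (-3)·(-1.8) + (0)·(-2.8) + (2)·(-1.8)) / 4 = 12/4 = 3
  S[A,C] = ((-3)·(2.6) + (4)·(-2.4) + (-3)·(-0.4) + (0)·(0.6) + (2)·(-0.4)) / 4 = -17/4 = -4.25
  S[B,B] = ((2.2)·(2.2) + (4.2)·(4.2) + (-1.8)·(-1.8) + (-2.8)·(-2.8) + (-1.8)·(-1.8)) / 4 = 36.8/4 = 9.2
  S[B,C] = ((2.2)·(2.6) + (4.2)·(-2.4) + (-1.8)·(-0.4) + (-2.8)·(0.6) + (-1.8)·(-0.4)) / 4 = -4.6/4 = -1.15
  S[C,C] = ((2.6)·(2.6) + (-2.4)·(-2.4) + (-0.4)·(-0.4) + (0.6)·(0.6) + (-0.4)·(-0.4)) / 4 = 13.2/4 = 3.3

S is symmetric (S[j,i] = S[i,j]). Assembling:

S = [[9.5, 3, -4.25],
 [3, 9.2, -1.15],
 [-4.25, -1.15, 3.3]]


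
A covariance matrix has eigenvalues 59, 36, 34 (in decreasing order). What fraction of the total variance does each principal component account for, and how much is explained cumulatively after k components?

Step 1 — total variance = trace(Sigma) = Σ λ_i = 59 + 36 + 34 = 129.

Step 2 — fraction explained by component i = λ_i / Σ λ:
  PC1: 59/129 = 0.4574
  PC2: 36/129 = 0.2791
  PC3: 34/129 = 0.2636

Step 3 — cumulative fraction after k components = (λ_1 + ... + λ_k) / Σ λ:
  k = 1: 59/129 = 0.4574
  k = 2: (59 + 36)/129 = 95/129 = 0.7364
  k = 3: (59 + 36 + 34)/129 = 129/129 = 1

Summary (fraction, with percent):

explained: PC1 0.4574 (45.74%), PC2 0.2791 (27.91%), PC3 0.2636 (26.36%);  cumulative: 0.4574, 0.7364, 1


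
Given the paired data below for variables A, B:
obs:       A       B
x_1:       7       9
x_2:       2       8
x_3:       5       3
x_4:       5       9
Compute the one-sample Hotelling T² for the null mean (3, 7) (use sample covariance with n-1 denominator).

Step 1 — sample mean vector:
  mean(A) = (7 + 2 + 5 + 5) / 4 = 19/4 = 4.75
  mean(B) = (9 + 8 + 3 + 9) / 4 = 29/4 = 7.25
  x̄ = (4.75, 7.25),  deviation x̄ - mu_0 = (4.75, 7.25) - (3, 7) = (1.75, 0.25).

Step 2 — sample covariance matrix, S[i,j] = (1/(n-1)) · Σ_k (x_{k,i} - mean_i) · (x_{k,j} - mean_j), divisor n-1 = 3:
  S[A,A] = ((2.25)·(2.25) + (-2.75)·(-2.75) + (0.25)·(0.25) + (0.25)·(0.25)) / 3 = 12.75/3 = 4.25
  S[A,B] = ((2.25)·(1.75) + (-2.75)·(0.75) + (0.25)·(-4.25) + (0.25)·(1.75)) / 3 = 1.25/3 = 0.4167
  S[B,B] = ((1.75)·(1.75) + (0.75)·(0.75) + (-4.25)·(-4.25) + (1.75)·(1.75)) / 3 = 24.75/3 = 8.25
  S = [[4.25, 0.4167],
 [0.4167, 8.25]].

Step 3 — invert S. det(S) = 4.25·8.25 - (0.4167)² = 34.8889.
  S^{-1} = (1/det) · [[d, -b], [-b, a]] = [[0.2365, -0.0119],
 [-0.0119, 0.1218]].

Step 4 — quadratic form (x̄ - mu_0)^T · S^{-1} · (x̄ - mu_0):
  S^{-1} · (x̄ - mu_0) = (0.4108, 0.0096),
  (x̄ - mu_0)^T · [...] = (1.75)·(0.4108) + (0.25)·(0.0096) = 0.7213.

Step 5 — scale by n: T² = 4 · 0.7213 = 2.8854.

T² ≈ 2.8854


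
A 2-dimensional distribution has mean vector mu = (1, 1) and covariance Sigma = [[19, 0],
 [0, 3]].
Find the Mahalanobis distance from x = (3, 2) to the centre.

Step 1 — centre the observation: (x - mu) = (2, 1).

Step 2 — invert Sigma. det(Sigma) = 19·3 - (0)² = 57.
  Sigma^{-1} = (1/det) · [[d, -b], [-b, a]] = [[0.0526, 0],
 [0, 0.3333]].

Step 3 — form the quadratic (x - mu)^T · Sigma^{-1} · (x - mu):
  Sigma^{-1} · (x - mu) = (0.1053, 0.3333).
  (x - mu)^T · [Sigma^{-1} · (x - mu)] = (2)·(0.1053) + (1)·(0.3333) = 0.5439.

Step 4 — take square root: d = √(0.5439) ≈ 0.7375.

d(x, mu) = √(0.5439) ≈ 0.7375


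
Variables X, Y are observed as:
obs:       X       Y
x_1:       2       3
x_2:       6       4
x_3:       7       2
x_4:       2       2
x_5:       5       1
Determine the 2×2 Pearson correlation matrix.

Step 1 — column means:
  mean(X) = (2 + 6 + 7 + 2 + 5) / 5 = 22/5 = 4.4
  mean(Y) = (3 + 4 + 2 + 2 + 1) / 5 = 12/5 = 2.4

Step 2 — sample variances and covariances s[i,j] = (1/(n-1)) · Σ_k (x_{k,i} - mean_i) · (x_{k,j} - mean_j), with n-1 = 4:
  s[X,X] = ((-2.4)·(-2.4) + (1.6)·(1.6) + (2.6)·(2.6) + (-2.4)·(-2.4) + (0.6)·(0.6)) / 4 = 21.2/4 = 5.3
  s[X,Y] = ((-2.4)·(0.6) + (1.6)·(1.6) + (2.6)·(-0.4) + (-2.4)·(-0.4) + (0.6)·(-1.4)) / 4 = 0.2/4 = 0.05
  s[Y,Y] = ((0.6)·(0.6) + (1.6)·(1.6) + (-0.4)·(-0.4) + (-0.4)·(-0.4) + (-1.4)·(-1.4)) / 4 = 5.2/4 = 1.3
  Sample standard deviations s_i = √(s[i,i]):
  s(X) = √(5.3) = 2.3022
  s(Y) = √(1.3) = 1.1402

Step 3 — r_{ij} = s_{ij} / (s_i · s_j):
  r[X,X] = 1 (diagonal).
  r[X,Y] = 0.05 / (2.3022 · 1.1402) = 0.05 / 2.6249 = 0.019
  r[Y,Y] = 1 (diagonal).

R is symmetric with unit diagonal. Assembling:

R = [[1, 0.019],
 [0.019, 1]]


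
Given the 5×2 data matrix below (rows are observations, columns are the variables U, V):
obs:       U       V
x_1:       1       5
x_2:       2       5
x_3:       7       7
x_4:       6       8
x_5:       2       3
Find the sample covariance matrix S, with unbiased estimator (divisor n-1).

Step 1 — column means:
  mean(U) = (1 + 2 + 7 + 6 + 2) / 5 = 18/5 = 3.6
  mean(V) = (5 + 5 + 7 + 8 + 3) / 5 = 28/5 = 5.6

Step 2 — sample covariance S[i,j] = (1/(n-1)) · Σ_k (x_{k,i} - mean_i) · (x_{k,j} - mean_j), with n-1 = 4.
  S[U,U] = ((-2.6)·(-2.6) + (-1.6)·(-1.6) + (3.4)·(3.4) + (2.4)·(2.4) + (-1.6)·(-1.6)) / 4 = 29.2/4 = 7.3
  S[U,V] = ((-2.6)·(-0.6) + (-1.6)·(-0.6) + (3.4)·(1.4) + (2.4)·(2.4) + (-1.6)·(-2.6)) / 4 = 17.2/4 = 4.3
  S[V,V] = ((-0.6)·(-0.6) + (-0.6)·(-0.6) + (1.4)·(1.4) + (2.4)·(2.4) + (-2.6)·(-2.6)) / 4 = 15.2/4 = 3.8

S is symmetric (S[j,i] = S[i,j]). Assembling:

S = [[7.3, 4.3],
 [4.3, 3.8]]


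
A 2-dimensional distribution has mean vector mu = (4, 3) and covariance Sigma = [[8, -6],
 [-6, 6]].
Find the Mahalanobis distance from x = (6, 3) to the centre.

Step 1 — centre the observation: (x - mu) = (2, 0).

Step 2 — invert Sigma. det(Sigma) = 8·6 - (-6)² = 12.
  Sigma^{-1} = (1/det) · [[d, -b], [-b, a]] = [[0.5, 0.5],
 [0.5, 0.6667]].

Step 3 — form the quadratic (x - mu)^T · Sigma^{-1} · (x - mu):
  Sigma^{-1} · (x - mu) = (1, 1).
  (x - mu)^T · [Sigma^{-1} · (x - mu)] = (2)·(1) + (0)·(1) = 2.

Step 4 — take square root: d = √(2) ≈ 1.4142.

d(x, mu) = √(2) ≈ 1.4142


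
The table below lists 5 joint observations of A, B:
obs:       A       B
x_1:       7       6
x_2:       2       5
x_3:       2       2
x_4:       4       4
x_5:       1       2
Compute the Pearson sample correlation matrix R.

Step 1 — column means:
  mean(A) = (7 + 2 + 2 + 4 + 1) / 5 = 16/5 = 3.2
  mean(B) = (6 + 5 + 2 + 4 + 2) / 5 = 19/5 = 3.8

Step 2 — sample variances and covariances s[i,j] = (1/(n-1)) · Σ_k (x_{k,i} - mean_i) · (x_{k,j} - mean_j), with n-1 = 4:
  s[A,A] = ((3.8)·(3.8) + (-1.2)·(-1.2) + (-1.2)·(-1.2) + (0.8)·(0.8) + (-2.2)·(-2.2)) / 4 = 22.8/4 = 5.7
  s[A,B] = ((3.8)·(2.2) + (-1.2)·(1.2) + (-1.2)·(-1.8) + (0.8)·(0.2) + (-2.2)·(-1.8)) / 4 = 13.2/4 = 3.3
  s[B,B] = ((2.2)·(2.2) + (1.2)·(1.2) + (-1.8)·(-1.8) + (0.2)·(0.2) + (-1.8)·(-1.8)) / 4 = 12.8/4 = 3.2
  Sample standard deviations s_i = √(s[i,i]):
  s(A) = √(5.7) = 2.3875
  s(B) = √(3.2) = 1.7889

Step 3 — r_{ij} = s_{ij} / (s_i · s_j):
  r[A,A] = 1 (diagonal).
  r[A,B] = 3.3 / (2.3875 · 1.7889) = 3.3 / 4.2708 = 0.7727
  r[B,B] = 1 (diagonal).

R is symmetric with unit diagonal. Assembling:

R = [[1, 0.7727],
 [0.7727, 1]]


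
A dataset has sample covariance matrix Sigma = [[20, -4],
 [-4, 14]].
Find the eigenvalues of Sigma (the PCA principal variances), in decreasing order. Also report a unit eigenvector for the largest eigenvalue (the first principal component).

Step 1 — characteristic polynomial of 2×2 Sigma:
  det(Sigma - λI) = λ² - trace · λ + det = 0.
  trace = 20 + 14 = 34, det = 20·14 - (-4)² = 264.
Step 2 — discriminant:
  Δ = trace² - 4·det = 1156 - 1056 = 100.
Step 3 — eigenvalues:
  λ = (trace ± √Δ)/2 = (34 ± 10)/2,
  λ_1 = 22,  λ_2 = 12.

Step 4 — unit eigenvector for λ_1: solve (Sigma - λ_1 I)v = 0. First row:
  (20 - 22)·v_x + (-4)·v_y = 0, i.e. (-2)·v_x + (-4)·v_y = 0,
  so v ∝ (b, λ_1 - a) = (-4, 2); multiply by -1 so the first entry is positive: u = (4, -2).
  ||u|| = √((4)² + (-2)²) = √(20) ≈ 4.4721,
  v_1 = u/||u|| ≈ (0.8944, -0.4472) (||v_1|| = 1).

λ_1 = 22,  λ_2 = 12;  v_1 ≈ (0.8944, -0.4472)


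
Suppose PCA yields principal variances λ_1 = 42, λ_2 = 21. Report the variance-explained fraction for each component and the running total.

Step 1 — total variance = trace(Sigma) = Σ λ_i = 42 + 21 = 63.

Step 2 — fraction explained by component i = λ_i / Σ λ:
  PC1: 42/63 = 0.6667
  PC2: 21/63 = 0.3333

Step 3 — cumulative fraction after k components = (λ_1 + ... + λ_k) / Σ λ:
  k = 1: 42/63 = 0.6667
  k = 2: (42 + 21)/63 = 63/63 = 1

Summary (fraction, with percent):

explained: PC1 0.6667 (66.67%), PC2 0.3333 (33.33%);  cumulative: 0.6667, 1


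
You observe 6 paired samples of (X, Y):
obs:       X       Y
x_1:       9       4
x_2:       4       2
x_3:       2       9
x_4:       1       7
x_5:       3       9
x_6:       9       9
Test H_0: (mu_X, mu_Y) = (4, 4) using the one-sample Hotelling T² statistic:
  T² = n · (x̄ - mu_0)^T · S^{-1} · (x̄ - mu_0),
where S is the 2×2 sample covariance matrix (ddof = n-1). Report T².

Step 1 — sample mean vector:
  mean(X) = (9 + 4 + 2 + 1 + 3 + 9) / 6 = 28/6 = 4.6667
  mean(Y) = (4 + 2 + 9 + 7 + 9 + 9) / 6 = 40/6 = 6.6667
  x̄ = (4.6667, 6.6667),  deviation x̄ - mu_0 = (4.6667, 6.6667) - (4, 4) = (0.6667, 2.6667).

Step 2 — sample covariance matrix, S[i,j] = (1/(n-1)) · Σ_k (x_{k,i} - mean_i) · (x_{k,j} - mean_j), divisor n-1 = 5:
  S[X,X] = ((4.3333)·(4.3333) + (-0.6667)·(-0.6667) + (-2.6667)·(-2.6667) + (-3.6667)·(-3.6667) + (-1.6667)·(-1.6667) + (4.3333)·(4.3333)) / 5 = 61.3333/5 = 12.2667
  S[X,Y] = ((4.3333)·(-2.6667) + (-0.6667)·(-4.6667) + (-2.6667)·(2.3333) + (-3.6667)·(0.3333) + (-1.6667)·(2.3333) + (4.3333)·(2.3333)) / 5 = -9.6667/5 = -1.9333
  S[Y,Y] = ((-2.6667)·(-2.6667) + (-4.6667)·(-4.6667) + (2.3333)·(2.3333) + (0.3333)·(0.3333) + (2.3333)·(2.3333) + (2.3333)·(2.3333)) / 5 = 45.3333/5 = 9.0667
  S = [[12.2667, -1.9333],
 [-1.9333, 9.0667]].

Step 3 — invert S. det(S) = 12.2667·9.0667 - (-1.9333)² = 107.48.
  S^{-1} = (1/det) · [[d, -b], [-b, a]] = [[0.0844, 0.018],
 [0.018, 0.1141]].

Step 4 — quadratic form (x̄ - mu_0)^T · S^{-1} · (x̄ - mu_0):
  S^{-1} · (x̄ - mu_0) = (0.1042, 0.3163),
  (x̄ - mu_0)^T · [...] = (0.6667)·(0.1042) + (2.6667)·(0.3163) = 0.913.

Step 5 — scale by n: T² = 6 · 0.913 = 5.4782.

T² ≈ 5.4782


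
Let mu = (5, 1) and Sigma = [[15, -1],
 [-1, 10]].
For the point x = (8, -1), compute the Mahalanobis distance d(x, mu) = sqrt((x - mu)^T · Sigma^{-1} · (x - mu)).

Step 1 — centre the observation: (x - mu) = (3, -2).

Step 2 — invert Sigma. det(Sigma) = 15·10 - (-1)² = 149.
  Sigma^{-1} = (1/det) · [[d, -b], [-b, a]] = [[0.0671, 0.0067],
 [0.0067, 0.1007]].

Step 3 — form the quadratic (x - mu)^T · Sigma^{-1} · (x - mu):
  Sigma^{-1} · (x - mu) = (0.1879, -0.1812).
  (x - mu)^T · [Sigma^{-1} · (x - mu)] = (3)·(0.1879) + (-2)·(-0.1812) = 0.9262.

Step 4 — take square root: d = √(0.9262) ≈ 0.9624.

d(x, mu) = √(0.9262) ≈ 0.9624


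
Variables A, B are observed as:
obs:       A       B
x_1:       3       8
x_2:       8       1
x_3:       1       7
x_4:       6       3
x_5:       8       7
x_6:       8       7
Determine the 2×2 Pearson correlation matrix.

Step 1 — column means:
  mean(A) = (3 + 8 + 1 + 6 + 8 + 8) / 6 = 34/6 = 5.6667
  mean(B) = (8 + 1 + 7 + 3 + 7 + 7) / 6 = 33/6 = 5.5

Step 2 — sample variances and covariances s[i,j] = (1/(n-1)) · Σ_k (x_{k,i} - mean_i) · (x_{k,j} - mean_j), with n-1 = 5:
  s[A,A] = ((-2.6667)·(-2.6667) + (2.3333)·(2.3333) + (-4.6667)·(-4.6667) + (0.3333)·(0.3333) + (2.3333)·(2.3333) + (2.3333)·(2.3333)) / 5 = 45.3333/5 = 9.0667
  s[A,B] = ((-2.6667)·(2.5) + (2.3333)·(-4.5) + (-4.6667)·(1.5) + (0.3333)·(-2.5) + (2.3333)·(1.5) + (2.3333)·(1.5)) / 5 = -18/5 = -3.6
  s[B,B] = ((2.5)·(2.5) + (-4.5)·(-4.5) + (1.5)·(1.5) + (-2.5)·(-2.5) + (1.5)·(1.5) + (1.5)·(1.5)) / 5 = 39.5/5 = 7.9
  Sample standard deviations s_i = √(s[i,i]):
  s(A) = √(9.0667) = 3.0111
  s(B) = √(7.9) = 2.8107

Step 3 — r_{ij} = s_{ij} / (s_i · s_j):
  r[A,A] = 1 (diagonal).
  r[A,B] = -3.6 / (3.0111 · 2.8107) = -3.6 / 8.4633 = -0.4254
  r[B,B] = 1 (diagonal).

R is symmetric with unit diagonal. Assembling:

R = [[1, -0.4254],
 [-0.4254, 1]]
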